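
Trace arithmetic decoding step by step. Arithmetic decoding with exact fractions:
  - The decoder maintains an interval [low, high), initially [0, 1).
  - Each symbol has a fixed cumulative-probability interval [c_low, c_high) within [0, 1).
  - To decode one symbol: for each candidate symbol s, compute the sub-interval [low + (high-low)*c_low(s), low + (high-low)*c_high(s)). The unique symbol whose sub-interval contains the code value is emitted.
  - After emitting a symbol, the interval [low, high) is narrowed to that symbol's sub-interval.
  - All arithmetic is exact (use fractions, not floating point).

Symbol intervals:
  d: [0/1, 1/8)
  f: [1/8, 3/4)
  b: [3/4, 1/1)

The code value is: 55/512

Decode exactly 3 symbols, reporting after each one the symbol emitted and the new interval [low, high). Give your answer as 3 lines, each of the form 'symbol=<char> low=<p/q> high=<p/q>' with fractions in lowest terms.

Step 1: interval [0/1, 1/1), width = 1/1 - 0/1 = 1/1
  'd': [0/1 + 1/1*0/1, 0/1 + 1/1*1/8) = [0/1, 1/8) <- contains code 55/512
  'f': [0/1 + 1/1*1/8, 0/1 + 1/1*3/4) = [1/8, 3/4)
  'b': [0/1 + 1/1*3/4, 0/1 + 1/1*1/1) = [3/4, 1/1)
  emit 'd', narrow to [0/1, 1/8)
Step 2: interval [0/1, 1/8), width = 1/8 - 0/1 = 1/8
  'd': [0/1 + 1/8*0/1, 0/1 + 1/8*1/8) = [0/1, 1/64)
  'f': [0/1 + 1/8*1/8, 0/1 + 1/8*3/4) = [1/64, 3/32)
  'b': [0/1 + 1/8*3/4, 0/1 + 1/8*1/1) = [3/32, 1/8) <- contains code 55/512
  emit 'b', narrow to [3/32, 1/8)
Step 3: interval [3/32, 1/8), width = 1/8 - 3/32 = 1/32
  'd': [3/32 + 1/32*0/1, 3/32 + 1/32*1/8) = [3/32, 25/256)
  'f': [3/32 + 1/32*1/8, 3/32 + 1/32*3/4) = [25/256, 15/128) <- contains code 55/512
  'b': [3/32 + 1/32*3/4, 3/32 + 1/32*1/1) = [15/128, 1/8)
  emit 'f', narrow to [25/256, 15/128)

Answer: symbol=d low=0/1 high=1/8
symbol=b low=3/32 high=1/8
symbol=f low=25/256 high=15/128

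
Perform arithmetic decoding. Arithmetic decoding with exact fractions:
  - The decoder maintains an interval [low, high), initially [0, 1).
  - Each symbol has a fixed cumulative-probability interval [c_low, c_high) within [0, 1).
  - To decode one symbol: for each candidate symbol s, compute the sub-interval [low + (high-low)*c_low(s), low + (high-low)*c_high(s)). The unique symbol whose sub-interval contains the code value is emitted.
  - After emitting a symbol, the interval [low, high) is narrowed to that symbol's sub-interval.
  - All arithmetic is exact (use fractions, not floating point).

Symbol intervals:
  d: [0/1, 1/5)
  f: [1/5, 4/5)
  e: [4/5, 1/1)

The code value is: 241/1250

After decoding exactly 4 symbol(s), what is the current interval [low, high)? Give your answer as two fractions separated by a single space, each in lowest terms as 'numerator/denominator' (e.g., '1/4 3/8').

Answer: 24/125 121/625

Derivation:
Step 1: interval [0/1, 1/1), width = 1/1 - 0/1 = 1/1
  'd': [0/1 + 1/1*0/1, 0/1 + 1/1*1/5) = [0/1, 1/5) <- contains code 241/1250
  'f': [0/1 + 1/1*1/5, 0/1 + 1/1*4/5) = [1/5, 4/5)
  'e': [0/1 + 1/1*4/5, 0/1 + 1/1*1/1) = [4/5, 1/1)
  emit 'd', narrow to [0/1, 1/5)
Step 2: interval [0/1, 1/5), width = 1/5 - 0/1 = 1/5
  'd': [0/1 + 1/5*0/1, 0/1 + 1/5*1/5) = [0/1, 1/25)
  'f': [0/1 + 1/5*1/5, 0/1 + 1/5*4/5) = [1/25, 4/25)
  'e': [0/1 + 1/5*4/5, 0/1 + 1/5*1/1) = [4/25, 1/5) <- contains code 241/1250
  emit 'e', narrow to [4/25, 1/5)
Step 3: interval [4/25, 1/5), width = 1/5 - 4/25 = 1/25
  'd': [4/25 + 1/25*0/1, 4/25 + 1/25*1/5) = [4/25, 21/125)
  'f': [4/25 + 1/25*1/5, 4/25 + 1/25*4/5) = [21/125, 24/125)
  'e': [4/25 + 1/25*4/5, 4/25 + 1/25*1/1) = [24/125, 1/5) <- contains code 241/1250
  emit 'e', narrow to [24/125, 1/5)
Step 4: interval [24/125, 1/5), width = 1/5 - 24/125 = 1/125
  'd': [24/125 + 1/125*0/1, 24/125 + 1/125*1/5) = [24/125, 121/625) <- contains code 241/1250
  'f': [24/125 + 1/125*1/5, 24/125 + 1/125*4/5) = [121/625, 124/625)
  'e': [24/125 + 1/125*4/5, 24/125 + 1/125*1/1) = [124/625, 1/5)
  emit 'd', narrow to [24/125, 121/625)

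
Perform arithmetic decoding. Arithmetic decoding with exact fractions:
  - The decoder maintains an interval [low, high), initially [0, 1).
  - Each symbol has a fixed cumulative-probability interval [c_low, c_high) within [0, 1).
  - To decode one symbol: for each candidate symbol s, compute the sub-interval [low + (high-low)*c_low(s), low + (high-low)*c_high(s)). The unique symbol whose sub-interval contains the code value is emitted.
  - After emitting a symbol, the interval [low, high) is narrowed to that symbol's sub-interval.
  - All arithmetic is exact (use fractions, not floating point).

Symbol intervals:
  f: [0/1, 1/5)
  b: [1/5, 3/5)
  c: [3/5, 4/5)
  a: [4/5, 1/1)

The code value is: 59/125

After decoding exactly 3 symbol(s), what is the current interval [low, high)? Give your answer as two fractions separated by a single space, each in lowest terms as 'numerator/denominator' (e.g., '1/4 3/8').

Answer: 57/125 61/125

Derivation:
Step 1: interval [0/1, 1/1), width = 1/1 - 0/1 = 1/1
  'f': [0/1 + 1/1*0/1, 0/1 + 1/1*1/5) = [0/1, 1/5)
  'b': [0/1 + 1/1*1/5, 0/1 + 1/1*3/5) = [1/5, 3/5) <- contains code 59/125
  'c': [0/1 + 1/1*3/5, 0/1 + 1/1*4/5) = [3/5, 4/5)
  'a': [0/1 + 1/1*4/5, 0/1 + 1/1*1/1) = [4/5, 1/1)
  emit 'b', narrow to [1/5, 3/5)
Step 2: interval [1/5, 3/5), width = 3/5 - 1/5 = 2/5
  'f': [1/5 + 2/5*0/1, 1/5 + 2/5*1/5) = [1/5, 7/25)
  'b': [1/5 + 2/5*1/5, 1/5 + 2/5*3/5) = [7/25, 11/25)
  'c': [1/5 + 2/5*3/5, 1/5 + 2/5*4/5) = [11/25, 13/25) <- contains code 59/125
  'a': [1/5 + 2/5*4/5, 1/5 + 2/5*1/1) = [13/25, 3/5)
  emit 'c', narrow to [11/25, 13/25)
Step 3: interval [11/25, 13/25), width = 13/25 - 11/25 = 2/25
  'f': [11/25 + 2/25*0/1, 11/25 + 2/25*1/5) = [11/25, 57/125)
  'b': [11/25 + 2/25*1/5, 11/25 + 2/25*3/5) = [57/125, 61/125) <- contains code 59/125
  'c': [11/25 + 2/25*3/5, 11/25 + 2/25*4/5) = [61/125, 63/125)
  'a': [11/25 + 2/25*4/5, 11/25 + 2/25*1/1) = [63/125, 13/25)
  emit 'b', narrow to [57/125, 61/125)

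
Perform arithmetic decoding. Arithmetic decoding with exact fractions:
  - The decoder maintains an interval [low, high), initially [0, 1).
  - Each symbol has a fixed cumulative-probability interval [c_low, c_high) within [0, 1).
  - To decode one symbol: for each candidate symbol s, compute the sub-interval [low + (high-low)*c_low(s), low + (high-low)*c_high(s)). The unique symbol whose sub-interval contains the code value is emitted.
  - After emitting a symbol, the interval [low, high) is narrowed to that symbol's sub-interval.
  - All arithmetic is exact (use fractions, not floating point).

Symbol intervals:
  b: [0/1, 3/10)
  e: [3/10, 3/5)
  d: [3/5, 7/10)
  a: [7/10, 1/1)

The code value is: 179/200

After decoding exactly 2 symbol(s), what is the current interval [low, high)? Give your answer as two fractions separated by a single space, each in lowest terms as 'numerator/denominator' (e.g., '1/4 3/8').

Answer: 22/25 91/100

Derivation:
Step 1: interval [0/1, 1/1), width = 1/1 - 0/1 = 1/1
  'b': [0/1 + 1/1*0/1, 0/1 + 1/1*3/10) = [0/1, 3/10)
  'e': [0/1 + 1/1*3/10, 0/1 + 1/1*3/5) = [3/10, 3/5)
  'd': [0/1 + 1/1*3/5, 0/1 + 1/1*7/10) = [3/5, 7/10)
  'a': [0/1 + 1/1*7/10, 0/1 + 1/1*1/1) = [7/10, 1/1) <- contains code 179/200
  emit 'a', narrow to [7/10, 1/1)
Step 2: interval [7/10, 1/1), width = 1/1 - 7/10 = 3/10
  'b': [7/10 + 3/10*0/1, 7/10 + 3/10*3/10) = [7/10, 79/100)
  'e': [7/10 + 3/10*3/10, 7/10 + 3/10*3/5) = [79/100, 22/25)
  'd': [7/10 + 3/10*3/5, 7/10 + 3/10*7/10) = [22/25, 91/100) <- contains code 179/200
  'a': [7/10 + 3/10*7/10, 7/10 + 3/10*1/1) = [91/100, 1/1)
  emit 'd', narrow to [22/25, 91/100)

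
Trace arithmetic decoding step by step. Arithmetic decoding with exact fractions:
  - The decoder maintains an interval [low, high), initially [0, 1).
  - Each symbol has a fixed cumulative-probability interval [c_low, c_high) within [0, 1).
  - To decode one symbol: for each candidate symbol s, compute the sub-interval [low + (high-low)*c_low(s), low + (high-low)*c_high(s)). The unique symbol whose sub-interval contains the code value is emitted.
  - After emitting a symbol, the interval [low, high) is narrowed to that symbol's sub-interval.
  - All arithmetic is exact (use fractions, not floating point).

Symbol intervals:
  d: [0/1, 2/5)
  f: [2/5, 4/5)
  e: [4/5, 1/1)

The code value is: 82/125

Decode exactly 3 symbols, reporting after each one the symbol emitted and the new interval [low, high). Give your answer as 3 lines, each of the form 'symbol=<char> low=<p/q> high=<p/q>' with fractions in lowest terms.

Step 1: interval [0/1, 1/1), width = 1/1 - 0/1 = 1/1
  'd': [0/1 + 1/1*0/1, 0/1 + 1/1*2/5) = [0/1, 2/5)
  'f': [0/1 + 1/1*2/5, 0/1 + 1/1*4/5) = [2/5, 4/5) <- contains code 82/125
  'e': [0/1 + 1/1*4/5, 0/1 + 1/1*1/1) = [4/5, 1/1)
  emit 'f', narrow to [2/5, 4/5)
Step 2: interval [2/5, 4/5), width = 4/5 - 2/5 = 2/5
  'd': [2/5 + 2/5*0/1, 2/5 + 2/5*2/5) = [2/5, 14/25)
  'f': [2/5 + 2/5*2/5, 2/5 + 2/5*4/5) = [14/25, 18/25) <- contains code 82/125
  'e': [2/5 + 2/5*4/5, 2/5 + 2/5*1/1) = [18/25, 4/5)
  emit 'f', narrow to [14/25, 18/25)
Step 3: interval [14/25, 18/25), width = 18/25 - 14/25 = 4/25
  'd': [14/25 + 4/25*0/1, 14/25 + 4/25*2/5) = [14/25, 78/125)
  'f': [14/25 + 4/25*2/5, 14/25 + 4/25*4/5) = [78/125, 86/125) <- contains code 82/125
  'e': [14/25 + 4/25*4/5, 14/25 + 4/25*1/1) = [86/125, 18/25)
  emit 'f', narrow to [78/125, 86/125)

Answer: symbol=f low=2/5 high=4/5
symbol=f low=14/25 high=18/25
symbol=f low=78/125 high=86/125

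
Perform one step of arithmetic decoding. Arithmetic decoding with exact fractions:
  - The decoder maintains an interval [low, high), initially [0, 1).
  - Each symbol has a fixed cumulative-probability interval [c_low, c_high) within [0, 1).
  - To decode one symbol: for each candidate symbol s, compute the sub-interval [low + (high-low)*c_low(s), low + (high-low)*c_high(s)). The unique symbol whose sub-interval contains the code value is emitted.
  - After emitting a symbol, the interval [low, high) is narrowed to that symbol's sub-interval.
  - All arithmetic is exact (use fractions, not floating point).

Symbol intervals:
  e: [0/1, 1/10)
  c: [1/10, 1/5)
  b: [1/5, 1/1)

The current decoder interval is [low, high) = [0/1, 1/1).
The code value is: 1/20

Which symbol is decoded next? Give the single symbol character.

Answer: e

Derivation:
Interval width = high − low = 1/1 − 0/1 = 1/1
Scaled code = (code − low) / width = (1/20 − 0/1) / 1/1 = 1/20
  e: [0/1, 1/10) ← scaled code falls here ✓
  c: [1/10, 1/5) 
  b: [1/5, 1/1) 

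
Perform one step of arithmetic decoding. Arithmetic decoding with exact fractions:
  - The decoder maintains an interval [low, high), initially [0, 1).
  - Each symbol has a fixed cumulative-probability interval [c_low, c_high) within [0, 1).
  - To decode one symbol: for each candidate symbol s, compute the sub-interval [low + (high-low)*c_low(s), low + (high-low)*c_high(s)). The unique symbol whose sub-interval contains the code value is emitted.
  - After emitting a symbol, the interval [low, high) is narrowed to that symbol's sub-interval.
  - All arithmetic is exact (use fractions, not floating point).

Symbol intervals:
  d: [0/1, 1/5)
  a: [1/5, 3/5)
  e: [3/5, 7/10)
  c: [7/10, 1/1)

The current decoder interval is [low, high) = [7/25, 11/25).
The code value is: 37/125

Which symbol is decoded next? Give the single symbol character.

Answer: d

Derivation:
Interval width = high − low = 11/25 − 7/25 = 4/25
Scaled code = (code − low) / width = (37/125 − 7/25) / 4/25 = 1/10
  d: [0/1, 1/5) ← scaled code falls here ✓
  a: [1/5, 3/5) 
  e: [3/5, 7/10) 
  c: [7/10, 1/1) 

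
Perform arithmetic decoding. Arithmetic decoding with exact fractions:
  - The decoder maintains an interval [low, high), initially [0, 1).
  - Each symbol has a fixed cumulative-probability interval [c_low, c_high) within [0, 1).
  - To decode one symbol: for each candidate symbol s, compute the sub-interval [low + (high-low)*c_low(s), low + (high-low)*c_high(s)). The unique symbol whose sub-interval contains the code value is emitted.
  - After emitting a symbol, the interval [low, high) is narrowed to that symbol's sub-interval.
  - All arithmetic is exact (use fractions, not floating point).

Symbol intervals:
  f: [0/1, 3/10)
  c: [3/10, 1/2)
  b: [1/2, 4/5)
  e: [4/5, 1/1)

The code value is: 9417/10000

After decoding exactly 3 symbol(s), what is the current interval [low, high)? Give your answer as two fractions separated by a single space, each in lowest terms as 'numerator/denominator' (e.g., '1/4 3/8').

Answer: 93/100 237/250

Derivation:
Step 1: interval [0/1, 1/1), width = 1/1 - 0/1 = 1/1
  'f': [0/1 + 1/1*0/1, 0/1 + 1/1*3/10) = [0/1, 3/10)
  'c': [0/1 + 1/1*3/10, 0/1 + 1/1*1/2) = [3/10, 1/2)
  'b': [0/1 + 1/1*1/2, 0/1 + 1/1*4/5) = [1/2, 4/5)
  'e': [0/1 + 1/1*4/5, 0/1 + 1/1*1/1) = [4/5, 1/1) <- contains code 9417/10000
  emit 'e', narrow to [4/5, 1/1)
Step 2: interval [4/5, 1/1), width = 1/1 - 4/5 = 1/5
  'f': [4/5 + 1/5*0/1, 4/5 + 1/5*3/10) = [4/5, 43/50)
  'c': [4/5 + 1/5*3/10, 4/5 + 1/5*1/2) = [43/50, 9/10)
  'b': [4/5 + 1/5*1/2, 4/5 + 1/5*4/5) = [9/10, 24/25) <- contains code 9417/10000
  'e': [4/5 + 1/5*4/5, 4/5 + 1/5*1/1) = [24/25, 1/1)
  emit 'b', narrow to [9/10, 24/25)
Step 3: interval [9/10, 24/25), width = 24/25 - 9/10 = 3/50
  'f': [9/10 + 3/50*0/1, 9/10 + 3/50*3/10) = [9/10, 459/500)
  'c': [9/10 + 3/50*3/10, 9/10 + 3/50*1/2) = [459/500, 93/100)
  'b': [9/10 + 3/50*1/2, 9/10 + 3/50*4/5) = [93/100, 237/250) <- contains code 9417/10000
  'e': [9/10 + 3/50*4/5, 9/10 + 3/50*1/1) = [237/250, 24/25)
  emit 'b', narrow to [93/100, 237/250)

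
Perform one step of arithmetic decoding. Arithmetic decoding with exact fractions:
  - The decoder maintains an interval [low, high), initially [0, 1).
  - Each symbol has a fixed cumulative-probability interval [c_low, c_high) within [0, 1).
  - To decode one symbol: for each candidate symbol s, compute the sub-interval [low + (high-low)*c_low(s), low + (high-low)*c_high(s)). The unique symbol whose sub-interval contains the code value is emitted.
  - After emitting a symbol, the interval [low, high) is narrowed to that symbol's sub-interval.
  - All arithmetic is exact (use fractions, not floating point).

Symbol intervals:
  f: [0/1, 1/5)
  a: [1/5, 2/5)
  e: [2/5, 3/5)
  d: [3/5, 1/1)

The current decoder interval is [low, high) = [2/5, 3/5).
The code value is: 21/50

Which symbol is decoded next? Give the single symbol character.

Interval width = high − low = 3/5 − 2/5 = 1/5
Scaled code = (code − low) / width = (21/50 − 2/5) / 1/5 = 1/10
  f: [0/1, 1/5) ← scaled code falls here ✓
  a: [1/5, 2/5) 
  e: [2/5, 3/5) 
  d: [3/5, 1/1) 

Answer: f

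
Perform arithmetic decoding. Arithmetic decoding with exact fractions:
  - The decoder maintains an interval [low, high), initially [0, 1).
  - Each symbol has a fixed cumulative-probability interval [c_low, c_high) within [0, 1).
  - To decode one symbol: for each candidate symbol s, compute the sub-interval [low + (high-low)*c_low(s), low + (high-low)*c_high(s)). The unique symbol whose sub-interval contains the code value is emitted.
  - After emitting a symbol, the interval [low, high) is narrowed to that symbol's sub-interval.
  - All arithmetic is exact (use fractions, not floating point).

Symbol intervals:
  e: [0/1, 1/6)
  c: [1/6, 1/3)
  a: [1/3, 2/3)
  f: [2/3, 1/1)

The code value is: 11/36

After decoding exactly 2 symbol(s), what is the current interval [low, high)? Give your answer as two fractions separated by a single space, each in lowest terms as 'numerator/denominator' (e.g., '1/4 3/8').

Step 1: interval [0/1, 1/1), width = 1/1 - 0/1 = 1/1
  'e': [0/1 + 1/1*0/1, 0/1 + 1/1*1/6) = [0/1, 1/6)
  'c': [0/1 + 1/1*1/6, 0/1 + 1/1*1/3) = [1/6, 1/3) <- contains code 11/36
  'a': [0/1 + 1/1*1/3, 0/1 + 1/1*2/3) = [1/3, 2/3)
  'f': [0/1 + 1/1*2/3, 0/1 + 1/1*1/1) = [2/3, 1/1)
  emit 'c', narrow to [1/6, 1/3)
Step 2: interval [1/6, 1/3), width = 1/3 - 1/6 = 1/6
  'e': [1/6 + 1/6*0/1, 1/6 + 1/6*1/6) = [1/6, 7/36)
  'c': [1/6 + 1/6*1/6, 1/6 + 1/6*1/3) = [7/36, 2/9)
  'a': [1/6 + 1/6*1/3, 1/6 + 1/6*2/3) = [2/9, 5/18)
  'f': [1/6 + 1/6*2/3, 1/6 + 1/6*1/1) = [5/18, 1/3) <- contains code 11/36
  emit 'f', narrow to [5/18, 1/3)

Answer: 5/18 1/3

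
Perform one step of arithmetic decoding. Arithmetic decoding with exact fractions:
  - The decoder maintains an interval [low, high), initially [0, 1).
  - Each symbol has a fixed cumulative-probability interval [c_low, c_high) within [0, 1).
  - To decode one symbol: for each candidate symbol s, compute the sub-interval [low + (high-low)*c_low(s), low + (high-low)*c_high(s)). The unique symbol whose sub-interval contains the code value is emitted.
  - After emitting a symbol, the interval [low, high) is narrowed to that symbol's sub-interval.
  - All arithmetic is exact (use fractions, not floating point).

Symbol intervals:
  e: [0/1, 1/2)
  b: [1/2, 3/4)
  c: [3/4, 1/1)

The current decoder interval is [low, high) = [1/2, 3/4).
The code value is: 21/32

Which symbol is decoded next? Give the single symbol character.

Interval width = high − low = 3/4 − 1/2 = 1/4
Scaled code = (code − low) / width = (21/32 − 1/2) / 1/4 = 5/8
  e: [0/1, 1/2) 
  b: [1/2, 3/4) ← scaled code falls here ✓
  c: [3/4, 1/1) 

Answer: b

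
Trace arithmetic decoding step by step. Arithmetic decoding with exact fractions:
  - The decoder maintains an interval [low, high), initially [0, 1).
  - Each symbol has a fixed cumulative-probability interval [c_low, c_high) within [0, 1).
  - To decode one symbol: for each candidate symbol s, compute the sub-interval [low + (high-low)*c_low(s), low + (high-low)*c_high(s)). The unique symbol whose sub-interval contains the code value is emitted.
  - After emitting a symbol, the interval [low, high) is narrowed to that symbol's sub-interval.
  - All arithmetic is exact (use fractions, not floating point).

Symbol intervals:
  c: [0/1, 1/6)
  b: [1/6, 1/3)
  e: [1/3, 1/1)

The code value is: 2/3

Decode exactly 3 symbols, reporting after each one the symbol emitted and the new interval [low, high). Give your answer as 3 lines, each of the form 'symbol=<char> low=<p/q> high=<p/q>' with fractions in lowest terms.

Step 1: interval [0/1, 1/1), width = 1/1 - 0/1 = 1/1
  'c': [0/1 + 1/1*0/1, 0/1 + 1/1*1/6) = [0/1, 1/6)
  'b': [0/1 + 1/1*1/6, 0/1 + 1/1*1/3) = [1/6, 1/3)
  'e': [0/1 + 1/1*1/3, 0/1 + 1/1*1/1) = [1/3, 1/1) <- contains code 2/3
  emit 'e', narrow to [1/3, 1/1)
Step 2: interval [1/3, 1/1), width = 1/1 - 1/3 = 2/3
  'c': [1/3 + 2/3*0/1, 1/3 + 2/3*1/6) = [1/3, 4/9)
  'b': [1/3 + 2/3*1/6, 1/3 + 2/3*1/3) = [4/9, 5/9)
  'e': [1/3 + 2/3*1/3, 1/3 + 2/3*1/1) = [5/9, 1/1) <- contains code 2/3
  emit 'e', narrow to [5/9, 1/1)
Step 3: interval [5/9, 1/1), width = 1/1 - 5/9 = 4/9
  'c': [5/9 + 4/9*0/1, 5/9 + 4/9*1/6) = [5/9, 17/27)
  'b': [5/9 + 4/9*1/6, 5/9 + 4/9*1/3) = [17/27, 19/27) <- contains code 2/3
  'e': [5/9 + 4/9*1/3, 5/9 + 4/9*1/1) = [19/27, 1/1)
  emit 'b', narrow to [17/27, 19/27)

Answer: symbol=e low=1/3 high=1/1
symbol=e low=5/9 high=1/1
symbol=b low=17/27 high=19/27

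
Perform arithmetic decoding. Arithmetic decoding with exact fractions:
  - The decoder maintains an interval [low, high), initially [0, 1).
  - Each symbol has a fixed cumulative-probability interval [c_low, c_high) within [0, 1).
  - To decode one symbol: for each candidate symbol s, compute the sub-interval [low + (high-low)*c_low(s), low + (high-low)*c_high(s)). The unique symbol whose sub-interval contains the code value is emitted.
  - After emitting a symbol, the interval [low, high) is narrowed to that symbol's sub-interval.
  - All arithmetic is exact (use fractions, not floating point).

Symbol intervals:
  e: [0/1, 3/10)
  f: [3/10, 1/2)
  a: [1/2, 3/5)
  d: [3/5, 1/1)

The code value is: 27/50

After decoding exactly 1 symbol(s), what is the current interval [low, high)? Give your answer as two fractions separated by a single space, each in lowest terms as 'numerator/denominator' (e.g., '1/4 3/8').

Step 1: interval [0/1, 1/1), width = 1/1 - 0/1 = 1/1
  'e': [0/1 + 1/1*0/1, 0/1 + 1/1*3/10) = [0/1, 3/10)
  'f': [0/1 + 1/1*3/10, 0/1 + 1/1*1/2) = [3/10, 1/2)
  'a': [0/1 + 1/1*1/2, 0/1 + 1/1*3/5) = [1/2, 3/5) <- contains code 27/50
  'd': [0/1 + 1/1*3/5, 0/1 + 1/1*1/1) = [3/5, 1/1)
  emit 'a', narrow to [1/2, 3/5)

Answer: 1/2 3/5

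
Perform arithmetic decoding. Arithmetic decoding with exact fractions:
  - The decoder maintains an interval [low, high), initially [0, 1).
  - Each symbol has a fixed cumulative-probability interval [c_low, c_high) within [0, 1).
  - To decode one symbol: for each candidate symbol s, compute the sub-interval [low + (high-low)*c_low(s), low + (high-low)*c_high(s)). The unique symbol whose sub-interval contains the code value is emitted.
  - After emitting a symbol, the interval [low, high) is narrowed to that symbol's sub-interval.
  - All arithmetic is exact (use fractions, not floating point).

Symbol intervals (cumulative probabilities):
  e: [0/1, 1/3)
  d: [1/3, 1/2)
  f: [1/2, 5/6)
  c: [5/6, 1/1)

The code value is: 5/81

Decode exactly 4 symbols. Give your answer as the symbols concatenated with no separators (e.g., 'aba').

Step 1: interval [0/1, 1/1), width = 1/1 - 0/1 = 1/1
  'e': [0/1 + 1/1*0/1, 0/1 + 1/1*1/3) = [0/1, 1/3) <- contains code 5/81
  'd': [0/1 + 1/1*1/3, 0/1 + 1/1*1/2) = [1/3, 1/2)
  'f': [0/1 + 1/1*1/2, 0/1 + 1/1*5/6) = [1/2, 5/6)
  'c': [0/1 + 1/1*5/6, 0/1 + 1/1*1/1) = [5/6, 1/1)
  emit 'e', narrow to [0/1, 1/3)
Step 2: interval [0/1, 1/3), width = 1/3 - 0/1 = 1/3
  'e': [0/1 + 1/3*0/1, 0/1 + 1/3*1/3) = [0/1, 1/9) <- contains code 5/81
  'd': [0/1 + 1/3*1/3, 0/1 + 1/3*1/2) = [1/9, 1/6)
  'f': [0/1 + 1/3*1/2, 0/1 + 1/3*5/6) = [1/6, 5/18)
  'c': [0/1 + 1/3*5/6, 0/1 + 1/3*1/1) = [5/18, 1/3)
  emit 'e', narrow to [0/1, 1/9)
Step 3: interval [0/1, 1/9), width = 1/9 - 0/1 = 1/9
  'e': [0/1 + 1/9*0/1, 0/1 + 1/9*1/3) = [0/1, 1/27)
  'd': [0/1 + 1/9*1/3, 0/1 + 1/9*1/2) = [1/27, 1/18)
  'f': [0/1 + 1/9*1/2, 0/1 + 1/9*5/6) = [1/18, 5/54) <- contains code 5/81
  'c': [0/1 + 1/9*5/6, 0/1 + 1/9*1/1) = [5/54, 1/9)
  emit 'f', narrow to [1/18, 5/54)
Step 4: interval [1/18, 5/54), width = 5/54 - 1/18 = 1/27
  'e': [1/18 + 1/27*0/1, 1/18 + 1/27*1/3) = [1/18, 11/162) <- contains code 5/81
  'd': [1/18 + 1/27*1/3, 1/18 + 1/27*1/2) = [11/162, 2/27)
  'f': [1/18 + 1/27*1/2, 1/18 + 1/27*5/6) = [2/27, 7/81)
  'c': [1/18 + 1/27*5/6, 1/18 + 1/27*1/1) = [7/81, 5/54)
  emit 'e', narrow to [1/18, 11/162)

Answer: eefe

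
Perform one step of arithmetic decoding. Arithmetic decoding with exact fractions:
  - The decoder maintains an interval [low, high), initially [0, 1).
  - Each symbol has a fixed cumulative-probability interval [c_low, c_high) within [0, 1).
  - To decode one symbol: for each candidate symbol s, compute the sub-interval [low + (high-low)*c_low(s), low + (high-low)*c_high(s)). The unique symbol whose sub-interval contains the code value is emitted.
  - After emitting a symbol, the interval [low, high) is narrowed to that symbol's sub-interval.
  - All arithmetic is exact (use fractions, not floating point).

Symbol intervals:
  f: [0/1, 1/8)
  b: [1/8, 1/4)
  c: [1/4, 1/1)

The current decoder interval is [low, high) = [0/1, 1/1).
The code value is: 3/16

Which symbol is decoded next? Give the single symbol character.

Answer: b

Derivation:
Interval width = high − low = 1/1 − 0/1 = 1/1
Scaled code = (code − low) / width = (3/16 − 0/1) / 1/1 = 3/16
  f: [0/1, 1/8) 
  b: [1/8, 1/4) ← scaled code falls here ✓
  c: [1/4, 1/1) 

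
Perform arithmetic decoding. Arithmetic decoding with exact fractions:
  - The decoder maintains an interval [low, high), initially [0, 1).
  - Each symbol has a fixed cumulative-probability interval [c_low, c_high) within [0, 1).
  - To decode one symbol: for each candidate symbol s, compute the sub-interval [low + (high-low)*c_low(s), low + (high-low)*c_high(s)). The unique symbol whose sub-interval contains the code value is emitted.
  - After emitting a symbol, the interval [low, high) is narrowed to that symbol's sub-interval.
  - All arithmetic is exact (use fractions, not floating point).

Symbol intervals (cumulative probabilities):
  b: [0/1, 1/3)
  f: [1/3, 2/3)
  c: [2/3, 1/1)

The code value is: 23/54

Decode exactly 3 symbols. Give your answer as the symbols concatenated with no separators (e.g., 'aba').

Answer: fbc

Derivation:
Step 1: interval [0/1, 1/1), width = 1/1 - 0/1 = 1/1
  'b': [0/1 + 1/1*0/1, 0/1 + 1/1*1/3) = [0/1, 1/3)
  'f': [0/1 + 1/1*1/3, 0/1 + 1/1*2/3) = [1/3, 2/3) <- contains code 23/54
  'c': [0/1 + 1/1*2/3, 0/1 + 1/1*1/1) = [2/3, 1/1)
  emit 'f', narrow to [1/3, 2/3)
Step 2: interval [1/3, 2/3), width = 2/3 - 1/3 = 1/3
  'b': [1/3 + 1/3*0/1, 1/3 + 1/3*1/3) = [1/3, 4/9) <- contains code 23/54
  'f': [1/3 + 1/3*1/3, 1/3 + 1/3*2/3) = [4/9, 5/9)
  'c': [1/3 + 1/3*2/3, 1/3 + 1/3*1/1) = [5/9, 2/3)
  emit 'b', narrow to [1/3, 4/9)
Step 3: interval [1/3, 4/9), width = 4/9 - 1/3 = 1/9
  'b': [1/3 + 1/9*0/1, 1/3 + 1/9*1/3) = [1/3, 10/27)
  'f': [1/3 + 1/9*1/3, 1/3 + 1/9*2/3) = [10/27, 11/27)
  'c': [1/3 + 1/9*2/3, 1/3 + 1/9*1/1) = [11/27, 4/9) <- contains code 23/54
  emit 'c', narrow to [11/27, 4/9)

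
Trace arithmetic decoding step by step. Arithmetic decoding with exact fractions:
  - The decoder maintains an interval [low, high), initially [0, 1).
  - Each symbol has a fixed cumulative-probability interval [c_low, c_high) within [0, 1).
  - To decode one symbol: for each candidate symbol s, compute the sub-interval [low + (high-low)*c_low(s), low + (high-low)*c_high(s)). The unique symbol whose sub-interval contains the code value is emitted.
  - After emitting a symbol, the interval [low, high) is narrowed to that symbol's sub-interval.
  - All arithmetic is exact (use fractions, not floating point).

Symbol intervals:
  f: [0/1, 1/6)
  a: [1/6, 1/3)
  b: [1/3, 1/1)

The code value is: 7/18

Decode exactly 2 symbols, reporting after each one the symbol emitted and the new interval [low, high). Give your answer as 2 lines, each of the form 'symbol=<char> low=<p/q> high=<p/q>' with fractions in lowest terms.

Answer: symbol=b low=1/3 high=1/1
symbol=f low=1/3 high=4/9

Derivation:
Step 1: interval [0/1, 1/1), width = 1/1 - 0/1 = 1/1
  'f': [0/1 + 1/1*0/1, 0/1 + 1/1*1/6) = [0/1, 1/6)
  'a': [0/1 + 1/1*1/6, 0/1 + 1/1*1/3) = [1/6, 1/3)
  'b': [0/1 + 1/1*1/3, 0/1 + 1/1*1/1) = [1/3, 1/1) <- contains code 7/18
  emit 'b', narrow to [1/3, 1/1)
Step 2: interval [1/3, 1/1), width = 1/1 - 1/3 = 2/3
  'f': [1/3 + 2/3*0/1, 1/3 + 2/3*1/6) = [1/3, 4/9) <- contains code 7/18
  'a': [1/3 + 2/3*1/6, 1/3 + 2/3*1/3) = [4/9, 5/9)
  'b': [1/3 + 2/3*1/3, 1/3 + 2/3*1/1) = [5/9, 1/1)
  emit 'f', narrow to [1/3, 4/9)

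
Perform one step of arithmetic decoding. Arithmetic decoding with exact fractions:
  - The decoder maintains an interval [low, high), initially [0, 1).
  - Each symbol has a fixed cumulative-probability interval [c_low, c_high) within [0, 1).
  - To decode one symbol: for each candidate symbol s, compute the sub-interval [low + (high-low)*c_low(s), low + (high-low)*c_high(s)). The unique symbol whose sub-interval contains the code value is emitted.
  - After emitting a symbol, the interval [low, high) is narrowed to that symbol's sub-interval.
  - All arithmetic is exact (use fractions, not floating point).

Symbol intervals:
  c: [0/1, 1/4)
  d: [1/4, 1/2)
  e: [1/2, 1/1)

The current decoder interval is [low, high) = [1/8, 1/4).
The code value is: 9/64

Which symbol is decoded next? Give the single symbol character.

Answer: c

Derivation:
Interval width = high − low = 1/4 − 1/8 = 1/8
Scaled code = (code − low) / width = (9/64 − 1/8) / 1/8 = 1/8
  c: [0/1, 1/4) ← scaled code falls here ✓
  d: [1/4, 1/2) 
  e: [1/2, 1/1) 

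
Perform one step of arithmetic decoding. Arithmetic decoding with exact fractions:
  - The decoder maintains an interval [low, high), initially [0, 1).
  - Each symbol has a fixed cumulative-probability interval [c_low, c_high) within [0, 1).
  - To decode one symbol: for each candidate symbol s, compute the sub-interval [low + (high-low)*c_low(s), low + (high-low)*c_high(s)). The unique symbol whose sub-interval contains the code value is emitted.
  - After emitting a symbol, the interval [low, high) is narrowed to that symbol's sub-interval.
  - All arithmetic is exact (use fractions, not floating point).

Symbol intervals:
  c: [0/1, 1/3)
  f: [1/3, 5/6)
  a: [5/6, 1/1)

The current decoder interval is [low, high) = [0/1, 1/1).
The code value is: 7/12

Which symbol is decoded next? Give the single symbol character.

Interval width = high − low = 1/1 − 0/1 = 1/1
Scaled code = (code − low) / width = (7/12 − 0/1) / 1/1 = 7/12
  c: [0/1, 1/3) 
  f: [1/3, 5/6) ← scaled code falls here ✓
  a: [5/6, 1/1) 

Answer: f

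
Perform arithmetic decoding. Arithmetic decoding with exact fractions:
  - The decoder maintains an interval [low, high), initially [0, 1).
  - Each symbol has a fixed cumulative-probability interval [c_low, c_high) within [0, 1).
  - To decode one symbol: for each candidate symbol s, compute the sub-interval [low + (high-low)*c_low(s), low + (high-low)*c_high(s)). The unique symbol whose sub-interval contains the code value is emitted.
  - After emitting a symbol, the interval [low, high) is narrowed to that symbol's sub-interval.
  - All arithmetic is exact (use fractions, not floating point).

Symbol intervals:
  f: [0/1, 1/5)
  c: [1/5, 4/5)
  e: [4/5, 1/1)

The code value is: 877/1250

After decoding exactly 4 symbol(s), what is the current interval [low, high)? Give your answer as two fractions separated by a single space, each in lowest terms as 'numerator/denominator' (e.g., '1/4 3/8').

Answer: 437/625 88/125

Derivation:
Step 1: interval [0/1, 1/1), width = 1/1 - 0/1 = 1/1
  'f': [0/1 + 1/1*0/1, 0/1 + 1/1*1/5) = [0/1, 1/5)
  'c': [0/1 + 1/1*1/5, 0/1 + 1/1*4/5) = [1/5, 4/5) <- contains code 877/1250
  'e': [0/1 + 1/1*4/5, 0/1 + 1/1*1/1) = [4/5, 1/1)
  emit 'c', narrow to [1/5, 4/5)
Step 2: interval [1/5, 4/5), width = 4/5 - 1/5 = 3/5
  'f': [1/5 + 3/5*0/1, 1/5 + 3/5*1/5) = [1/5, 8/25)
  'c': [1/5 + 3/5*1/5, 1/5 + 3/5*4/5) = [8/25, 17/25)
  'e': [1/5 + 3/5*4/5, 1/5 + 3/5*1/1) = [17/25, 4/5) <- contains code 877/1250
  emit 'e', narrow to [17/25, 4/5)
Step 3: interval [17/25, 4/5), width = 4/5 - 17/25 = 3/25
  'f': [17/25 + 3/25*0/1, 17/25 + 3/25*1/5) = [17/25, 88/125) <- contains code 877/1250
  'c': [17/25 + 3/25*1/5, 17/25 + 3/25*4/5) = [88/125, 97/125)
  'e': [17/25 + 3/25*4/5, 17/25 + 3/25*1/1) = [97/125, 4/5)
  emit 'f', narrow to [17/25, 88/125)
Step 4: interval [17/25, 88/125), width = 88/125 - 17/25 = 3/125
  'f': [17/25 + 3/125*0/1, 17/25 + 3/125*1/5) = [17/25, 428/625)
  'c': [17/25 + 3/125*1/5, 17/25 + 3/125*4/5) = [428/625, 437/625)
  'e': [17/25 + 3/125*4/5, 17/25 + 3/125*1/1) = [437/625, 88/125) <- contains code 877/1250
  emit 'e', narrow to [437/625, 88/125)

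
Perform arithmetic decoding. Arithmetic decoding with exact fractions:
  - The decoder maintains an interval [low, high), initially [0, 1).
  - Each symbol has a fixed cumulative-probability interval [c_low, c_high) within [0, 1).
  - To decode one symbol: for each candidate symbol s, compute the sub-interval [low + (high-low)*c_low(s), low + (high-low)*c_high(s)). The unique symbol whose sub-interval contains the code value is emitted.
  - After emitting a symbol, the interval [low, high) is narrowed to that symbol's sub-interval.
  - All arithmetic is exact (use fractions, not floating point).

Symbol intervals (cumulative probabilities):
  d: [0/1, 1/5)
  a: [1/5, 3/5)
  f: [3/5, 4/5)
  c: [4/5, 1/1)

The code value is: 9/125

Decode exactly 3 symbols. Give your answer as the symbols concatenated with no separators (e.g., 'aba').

Step 1: interval [0/1, 1/1), width = 1/1 - 0/1 = 1/1
  'd': [0/1 + 1/1*0/1, 0/1 + 1/1*1/5) = [0/1, 1/5) <- contains code 9/125
  'a': [0/1 + 1/1*1/5, 0/1 + 1/1*3/5) = [1/5, 3/5)
  'f': [0/1 + 1/1*3/5, 0/1 + 1/1*4/5) = [3/5, 4/5)
  'c': [0/1 + 1/1*4/5, 0/1 + 1/1*1/1) = [4/5, 1/1)
  emit 'd', narrow to [0/1, 1/5)
Step 2: interval [0/1, 1/5), width = 1/5 - 0/1 = 1/5
  'd': [0/1 + 1/5*0/1, 0/1 + 1/5*1/5) = [0/1, 1/25)
  'a': [0/1 + 1/5*1/5, 0/1 + 1/5*3/5) = [1/25, 3/25) <- contains code 9/125
  'f': [0/1 + 1/5*3/5, 0/1 + 1/5*4/5) = [3/25, 4/25)
  'c': [0/1 + 1/5*4/5, 0/1 + 1/5*1/1) = [4/25, 1/5)
  emit 'a', narrow to [1/25, 3/25)
Step 3: interval [1/25, 3/25), width = 3/25 - 1/25 = 2/25
  'd': [1/25 + 2/25*0/1, 1/25 + 2/25*1/5) = [1/25, 7/125)
  'a': [1/25 + 2/25*1/5, 1/25 + 2/25*3/5) = [7/125, 11/125) <- contains code 9/125
  'f': [1/25 + 2/25*3/5, 1/25 + 2/25*4/5) = [11/125, 13/125)
  'c': [1/25 + 2/25*4/5, 1/25 + 2/25*1/1) = [13/125, 3/25)
  emit 'a', narrow to [7/125, 11/125)

Answer: daa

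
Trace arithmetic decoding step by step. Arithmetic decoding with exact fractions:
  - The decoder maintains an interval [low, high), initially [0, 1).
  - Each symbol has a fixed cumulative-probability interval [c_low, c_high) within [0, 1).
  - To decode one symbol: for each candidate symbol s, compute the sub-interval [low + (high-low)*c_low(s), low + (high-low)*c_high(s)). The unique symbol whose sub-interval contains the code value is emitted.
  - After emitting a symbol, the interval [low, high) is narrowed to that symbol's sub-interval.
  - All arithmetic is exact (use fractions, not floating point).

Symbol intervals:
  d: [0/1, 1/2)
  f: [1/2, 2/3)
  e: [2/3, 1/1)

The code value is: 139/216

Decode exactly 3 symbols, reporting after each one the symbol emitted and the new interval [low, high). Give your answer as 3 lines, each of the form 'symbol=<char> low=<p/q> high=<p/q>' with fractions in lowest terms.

Answer: symbol=f low=1/2 high=2/3
symbol=e low=11/18 high=2/3
symbol=f low=23/36 high=35/54

Derivation:
Step 1: interval [0/1, 1/1), width = 1/1 - 0/1 = 1/1
  'd': [0/1 + 1/1*0/1, 0/1 + 1/1*1/2) = [0/1, 1/2)
  'f': [0/1 + 1/1*1/2, 0/1 + 1/1*2/3) = [1/2, 2/3) <- contains code 139/216
  'e': [0/1 + 1/1*2/3, 0/1 + 1/1*1/1) = [2/3, 1/1)
  emit 'f', narrow to [1/2, 2/3)
Step 2: interval [1/2, 2/3), width = 2/3 - 1/2 = 1/6
  'd': [1/2 + 1/6*0/1, 1/2 + 1/6*1/2) = [1/2, 7/12)
  'f': [1/2 + 1/6*1/2, 1/2 + 1/6*2/3) = [7/12, 11/18)
  'e': [1/2 + 1/6*2/3, 1/2 + 1/6*1/1) = [11/18, 2/3) <- contains code 139/216
  emit 'e', narrow to [11/18, 2/3)
Step 3: interval [11/18, 2/3), width = 2/3 - 11/18 = 1/18
  'd': [11/18 + 1/18*0/1, 11/18 + 1/18*1/2) = [11/18, 23/36)
  'f': [11/18 + 1/18*1/2, 11/18 + 1/18*2/3) = [23/36, 35/54) <- contains code 139/216
  'e': [11/18 + 1/18*2/3, 11/18 + 1/18*1/1) = [35/54, 2/3)
  emit 'f', narrow to [23/36, 35/54)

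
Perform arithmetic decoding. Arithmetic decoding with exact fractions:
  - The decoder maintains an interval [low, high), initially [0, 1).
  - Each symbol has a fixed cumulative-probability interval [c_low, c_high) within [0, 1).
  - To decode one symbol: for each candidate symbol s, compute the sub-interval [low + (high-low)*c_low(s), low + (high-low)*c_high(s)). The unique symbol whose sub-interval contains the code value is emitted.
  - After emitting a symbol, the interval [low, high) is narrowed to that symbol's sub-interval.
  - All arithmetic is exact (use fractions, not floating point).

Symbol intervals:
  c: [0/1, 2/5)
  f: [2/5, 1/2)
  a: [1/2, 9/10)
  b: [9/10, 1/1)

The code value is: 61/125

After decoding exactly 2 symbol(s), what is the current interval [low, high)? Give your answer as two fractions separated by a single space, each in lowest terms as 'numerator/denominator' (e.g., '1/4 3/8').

Step 1: interval [0/1, 1/1), width = 1/1 - 0/1 = 1/1
  'c': [0/1 + 1/1*0/1, 0/1 + 1/1*2/5) = [0/1, 2/5)
  'f': [0/1 + 1/1*2/5, 0/1 + 1/1*1/2) = [2/5, 1/2) <- contains code 61/125
  'a': [0/1 + 1/1*1/2, 0/1 + 1/1*9/10) = [1/2, 9/10)
  'b': [0/1 + 1/1*9/10, 0/1 + 1/1*1/1) = [9/10, 1/1)
  emit 'f', narrow to [2/5, 1/2)
Step 2: interval [2/5, 1/2), width = 1/2 - 2/5 = 1/10
  'c': [2/5 + 1/10*0/1, 2/5 + 1/10*2/5) = [2/5, 11/25)
  'f': [2/5 + 1/10*2/5, 2/5 + 1/10*1/2) = [11/25, 9/20)
  'a': [2/5 + 1/10*1/2, 2/5 + 1/10*9/10) = [9/20, 49/100) <- contains code 61/125
  'b': [2/5 + 1/10*9/10, 2/5 + 1/10*1/1) = [49/100, 1/2)
  emit 'a', narrow to [9/20, 49/100)

Answer: 9/20 49/100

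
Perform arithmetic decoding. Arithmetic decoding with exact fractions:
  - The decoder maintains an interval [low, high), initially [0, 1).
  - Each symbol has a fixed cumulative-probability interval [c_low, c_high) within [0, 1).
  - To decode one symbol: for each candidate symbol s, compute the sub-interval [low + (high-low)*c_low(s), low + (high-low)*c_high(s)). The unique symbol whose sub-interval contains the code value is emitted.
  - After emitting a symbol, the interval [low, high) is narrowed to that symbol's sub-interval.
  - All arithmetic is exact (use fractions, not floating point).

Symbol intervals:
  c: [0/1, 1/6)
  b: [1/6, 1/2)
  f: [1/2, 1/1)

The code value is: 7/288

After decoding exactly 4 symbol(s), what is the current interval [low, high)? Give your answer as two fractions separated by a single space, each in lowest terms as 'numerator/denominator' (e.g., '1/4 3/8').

Step 1: interval [0/1, 1/1), width = 1/1 - 0/1 = 1/1
  'c': [0/1 + 1/1*0/1, 0/1 + 1/1*1/6) = [0/1, 1/6) <- contains code 7/288
  'b': [0/1 + 1/1*1/6, 0/1 + 1/1*1/2) = [1/6, 1/2)
  'f': [0/1 + 1/1*1/2, 0/1 + 1/1*1/1) = [1/2, 1/1)
  emit 'c', narrow to [0/1, 1/6)
Step 2: interval [0/1, 1/6), width = 1/6 - 0/1 = 1/6
  'c': [0/1 + 1/6*0/1, 0/1 + 1/6*1/6) = [0/1, 1/36) <- contains code 7/288
  'b': [0/1 + 1/6*1/6, 0/1 + 1/6*1/2) = [1/36, 1/12)
  'f': [0/1 + 1/6*1/2, 0/1 + 1/6*1/1) = [1/12, 1/6)
  emit 'c', narrow to [0/1, 1/36)
Step 3: interval [0/1, 1/36), width = 1/36 - 0/1 = 1/36
  'c': [0/1 + 1/36*0/1, 0/1 + 1/36*1/6) = [0/1, 1/216)
  'b': [0/1 + 1/36*1/6, 0/1 + 1/36*1/2) = [1/216, 1/72)
  'f': [0/1 + 1/36*1/2, 0/1 + 1/36*1/1) = [1/72, 1/36) <- contains code 7/288
  emit 'f', narrow to [1/72, 1/36)
Step 4: interval [1/72, 1/36), width = 1/36 - 1/72 = 1/72
  'c': [1/72 + 1/72*0/1, 1/72 + 1/72*1/6) = [1/72, 7/432)
  'b': [1/72 + 1/72*1/6, 1/72 + 1/72*1/2) = [7/432, 1/48)
  'f': [1/72 + 1/72*1/2, 1/72 + 1/72*1/1) = [1/48, 1/36) <- contains code 7/288
  emit 'f', narrow to [1/48, 1/36)

Answer: 1/48 1/36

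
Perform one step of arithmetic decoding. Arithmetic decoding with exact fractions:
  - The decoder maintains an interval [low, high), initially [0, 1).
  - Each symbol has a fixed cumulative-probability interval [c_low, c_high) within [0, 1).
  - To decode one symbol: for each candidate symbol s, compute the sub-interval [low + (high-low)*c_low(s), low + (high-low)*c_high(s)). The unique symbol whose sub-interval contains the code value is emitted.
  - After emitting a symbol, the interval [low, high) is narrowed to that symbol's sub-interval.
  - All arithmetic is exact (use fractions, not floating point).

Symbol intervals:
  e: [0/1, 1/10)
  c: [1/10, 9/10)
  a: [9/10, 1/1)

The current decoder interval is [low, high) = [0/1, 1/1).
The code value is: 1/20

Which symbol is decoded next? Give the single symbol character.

Interval width = high − low = 1/1 − 0/1 = 1/1
Scaled code = (code − low) / width = (1/20 − 0/1) / 1/1 = 1/20
  e: [0/1, 1/10) ← scaled code falls here ✓
  c: [1/10, 9/10) 
  a: [9/10, 1/1) 

Answer: e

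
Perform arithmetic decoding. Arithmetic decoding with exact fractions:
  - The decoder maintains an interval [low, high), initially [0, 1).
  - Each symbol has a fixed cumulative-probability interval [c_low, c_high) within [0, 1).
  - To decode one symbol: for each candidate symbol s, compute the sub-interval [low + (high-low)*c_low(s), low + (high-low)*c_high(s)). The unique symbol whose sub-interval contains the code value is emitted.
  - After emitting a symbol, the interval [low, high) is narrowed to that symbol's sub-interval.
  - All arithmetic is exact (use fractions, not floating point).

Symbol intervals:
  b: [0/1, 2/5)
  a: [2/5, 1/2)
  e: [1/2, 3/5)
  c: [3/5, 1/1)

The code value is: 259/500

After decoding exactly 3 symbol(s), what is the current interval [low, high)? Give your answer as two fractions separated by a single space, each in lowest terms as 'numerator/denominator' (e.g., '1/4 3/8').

Answer: 129/250 13/25

Derivation:
Step 1: interval [0/1, 1/1), width = 1/1 - 0/1 = 1/1
  'b': [0/1 + 1/1*0/1, 0/1 + 1/1*2/5) = [0/1, 2/5)
  'a': [0/1 + 1/1*2/5, 0/1 + 1/1*1/2) = [2/5, 1/2)
  'e': [0/1 + 1/1*1/2, 0/1 + 1/1*3/5) = [1/2, 3/5) <- contains code 259/500
  'c': [0/1 + 1/1*3/5, 0/1 + 1/1*1/1) = [3/5, 1/1)
  emit 'e', narrow to [1/2, 3/5)
Step 2: interval [1/2, 3/5), width = 3/5 - 1/2 = 1/10
  'b': [1/2 + 1/10*0/1, 1/2 + 1/10*2/5) = [1/2, 27/50) <- contains code 259/500
  'a': [1/2 + 1/10*2/5, 1/2 + 1/10*1/2) = [27/50, 11/20)
  'e': [1/2 + 1/10*1/2, 1/2 + 1/10*3/5) = [11/20, 14/25)
  'c': [1/2 + 1/10*3/5, 1/2 + 1/10*1/1) = [14/25, 3/5)
  emit 'b', narrow to [1/2, 27/50)
Step 3: interval [1/2, 27/50), width = 27/50 - 1/2 = 1/25
  'b': [1/2 + 1/25*0/1, 1/2 + 1/25*2/5) = [1/2, 129/250)
  'a': [1/2 + 1/25*2/5, 1/2 + 1/25*1/2) = [129/250, 13/25) <- contains code 259/500
  'e': [1/2 + 1/25*1/2, 1/2 + 1/25*3/5) = [13/25, 131/250)
  'c': [1/2 + 1/25*3/5, 1/2 + 1/25*1/1) = [131/250, 27/50)
  emit 'a', narrow to [129/250, 13/25)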